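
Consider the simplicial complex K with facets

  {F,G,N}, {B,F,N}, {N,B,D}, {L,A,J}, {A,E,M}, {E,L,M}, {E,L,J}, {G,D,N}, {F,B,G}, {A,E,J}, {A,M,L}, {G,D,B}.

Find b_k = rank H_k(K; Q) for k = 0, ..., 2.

K has 10 vertices, 18 edges, 12 triangles.
rank ∂_0 = 0, rank ∂_1 = 8 ⇒ b_0 = 10 − 0 − 8 = 2; all invariant factors of ∂_1 are 1 so no torsion. So H_0 ≅ Z^2.
rank ∂_1 = 8, rank ∂_2 = 10 ⇒ b_1 = 18 − 8 − 10 = 0; all invariant factors of ∂_2 are 1 so no torsion. So H_1 ≅ 0.
rank ∂_2 = 10, rank ∂_3 = 0 ⇒ b_2 = 12 − 10 − 0 = 2. So H_2 ≅ Z^2.

b_0 = 2, b_1 = 0, b_2 = 2.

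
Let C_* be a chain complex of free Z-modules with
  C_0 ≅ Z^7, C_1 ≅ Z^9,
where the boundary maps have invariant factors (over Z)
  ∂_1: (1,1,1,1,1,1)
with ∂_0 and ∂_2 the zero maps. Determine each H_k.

H_0: b_0 = 7 − 0 − 6 = 1; torsion from ∂_1 factors > 1: none. So H_0 ≅ Z.
H_1: b_1 = 9 − 6 − 0 = 3; torsion from ∂_2 factors > 1: none. So H_1 ≅ Z^3.

H_0 ≅ Z,  H_1 ≅ Z^3.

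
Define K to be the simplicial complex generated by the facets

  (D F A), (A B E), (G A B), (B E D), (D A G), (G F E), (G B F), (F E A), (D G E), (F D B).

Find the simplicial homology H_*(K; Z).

H_0 = Z,  H_1 = Z_2,  H_2 = 0.

Take the total order A < B < D < E < F < G on the vertex set. Then K (dimension 2) consists of the simplices:

  0-simplices (6): A, B, D, E, F, G
  1-simplices (15): AB, AD, AE, AF, AG, BD, BE, BF, BG, DE, DF, DG, EF, EG, FG
  2-simplices (10): ABE, ABG, ADF, ADG, AEF, BDE, BDF, BFG, DEG, EFG

so the chain groups are C_0 ≅ Z^6, C_1 ≅ Z^15, C_2 ≅ Z^10.

The boundary map ∂_1: C_1 → C_0 sends each edge [p,q] (with p < q) to q − p. For instance
  ∂AF = F − A.
This gives a 6×15 integer matrix of rank 5; reducing to Smith normal form yields diagonal entries (1,1,1,1,1).

Boundary ∂_2: C_2 → C_1 sends each 2-simplex [p,q,r] to [q,r] − [p,r] + [p,q]. For instance
  ∂EFG = FG − EG + EF,
  ∂DEG = EG − DG + DE.
The 15×10 boundary matrix has rank 10 and Smith normal form diag(1,1,1,1,1,1,1,1,1,2).

From H_k ≅ ker(∂_k) / im(∂_{k+1}) we obtain:

  H_0: rank C_0 − rank ∂_1 = 6 − 5 = 1, and the invariant factors of ∂_1 are all 1, so H_0 ≅ Z.
  H_1: rank ker ∂_1 − rank ∂_2 = (15 − 5) − 10 = 0, and ∂_2 has invariant factor 2 > 1, so H_1 ≅ Z_2.
  H_2: rank ker ∂_2 − rank ∂_3 = (10 − 10) − 0 = 0, and there is no ∂_3, so H_2 ≅ 0.

As a check, the Euler characteristic is 6 − 15 + 10 = 1, which agrees with 1 − 0 + 0 = 1.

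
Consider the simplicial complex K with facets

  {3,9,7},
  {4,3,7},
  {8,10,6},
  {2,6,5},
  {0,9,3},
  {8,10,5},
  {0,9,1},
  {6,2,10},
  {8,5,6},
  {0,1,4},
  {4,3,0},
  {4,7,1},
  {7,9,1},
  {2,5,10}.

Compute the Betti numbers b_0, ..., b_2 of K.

We work with the vertex ordering 0 < 1 < 2 < 3 < 4 < 5 < 6 < 7 < 8 < 9 < 10. The simplices of K, each written with vertices in increasing order, are:

  0-simplices (11): [0], [1], [2], [3], [4], [5], [6], [7], [8], [9], [10]
  1-simplices (21): [0,1], [0,3], [0,4], [0,9], [1,4], [1,7], [1,9], [2,5], [2,6], [2,10], [3,4], [3,7], [3,9], [4,7], [5,6], [5,8], [5,10], [6,8], [6,10], [7,9], [8,10]
  2-simplices (14): [0,1,4], [0,1,9], [0,3,4], [0,3,9], [1,4,7], [1,7,9], [2,5,6], [2,5,10], [2,6,10], [3,4,7], [3,7,9], [5,6,8], [5,8,10], [6,8,10]

Hence C_0 ≅ Z^11, C_1 ≅ Z^21, C_2 ≅ Z^14.

Boundary ∂_1: C_1 → C_0 is given by ∂[p,q] = [q] − [p].
This gives a 11×21 integer matrix of rank 9; reducing to Smith normal form yields diagonal entries (1,1,1,1,1,1,1,1,1).

∂_2: C_2 → C_1 acts by ∂[p,q,r] = [q,r] − [p,r] + [p,q]. For instance
  ∂[3,4,7] = [4,7] − [3,7] + [3,4],
  ∂[0,3,9] = [3,9] − [0,9] + [0,3].
This gives a 21×14 integer matrix of rank 12; reducing to Smith normal form yields diagonal entries (1,1,1,1,1,1,1,1,1,1,1,1).

From H_k ≅ ker(∂_k) / im(∂_{k+1}) we obtain:

  H_0: rank C_0 − rank ∂_1 = 11 − 9 = 2, and the invariant factors of ∂_1 are all 1, so H_0 = Z^2.
  H_1: rank ker ∂_1 − rank ∂_2 = (21 − 9) − 12 = 0, and the invariant factors of ∂_2 are all 1, so H_1 = 0.
  H_2: rank ker ∂_2 − rank ∂_3 = (14 − 12) − 0 = 2, and there is no ∂_3, so H_2 = Z^2.

(K is a triangulation of the disjoint union of the 2-sphere S^2 and the 2-sphere S^2.)

Hence the Betti numbers are b_0 = 2, b_1 = 0, b_2 = 2.

b_0 = 2, b_1 = 0, b_2 = 2.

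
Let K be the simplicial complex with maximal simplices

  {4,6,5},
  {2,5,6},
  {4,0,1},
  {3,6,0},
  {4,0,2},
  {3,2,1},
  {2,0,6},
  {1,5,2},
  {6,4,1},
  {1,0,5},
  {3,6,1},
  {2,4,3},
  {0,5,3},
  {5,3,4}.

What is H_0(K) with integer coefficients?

H_0 ≅ Z.

Take the total order 0 < 1 < 2 < 3 < 4 < 5 < 6 on the vertex set. Then K (dimension 2) consists of the simplices:

  0-simplices (7): [0], [1], [2], [3], [4], [5], [6]
  1-simplices (21): [0,1], [0,2], [0,3], [0,4], [0,5], [0,6], [1,2], [1,3], [1,4], [1,5], [1,6], [2,3], [2,4], [2,5], [2,6], [3,4], [3,5], [3,6], [4,5], [4,6], [5,6]
  2-simplices (14): [0,1,4], [0,1,5], [0,2,4], [0,2,6], [0,3,5], [0,3,6], [1,2,3], [1,2,5], [1,3,6], [1,4,6], [2,3,4], [2,5,6], [3,4,5], [4,5,6]

Hence C_0 ≅ Z^7, C_1 ≅ Z^21, C_2 ≅ Z^14.

Boundary ∂_1: C_1 → C_0 maps an edge to its endpoints' difference, ∂[p,q] = q − p. For instance
  ∂[1,6] = [6] − [1].
The resulting 7×21 matrix has rank 6, and its Smith normal form has invariant factors (1,1,1,1,1,1).

∂_2: C_2 → C_1 maps a triangle to the signed sum of its edges. For instance
  ∂[0,3,6] = [3,6] − [0,6] + [0,3],
  ∂[1,3,6] = [3,6] − [1,6] + [1,3].
The resulting 21×14 matrix has rank 13, and its Smith normal form has invariant factors (1,1,1,1,1,1,1,1,1,1,1,1,1).

Computing H_k = (kernel of ∂_k) / (image of ∂_{k+1}):

  H_0: rank C_0 − rank ∂_1 = 7 − 6 = 1, and the invariant factors of ∂_1 are all 1, so H_0 ≅ Z.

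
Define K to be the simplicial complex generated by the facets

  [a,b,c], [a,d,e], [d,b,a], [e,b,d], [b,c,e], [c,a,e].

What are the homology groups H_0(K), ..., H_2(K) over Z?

K has 5 vertices, 9 edges, 6 triangles.
rank ∂_0 = 0, rank ∂_1 = 4 ⇒ b_0 = 5 − 0 − 4 = 1; all invariant factors of ∂_1 are 1 so no torsion. So H_0 ≅ Z.
rank ∂_1 = 4, rank ∂_2 = 5 ⇒ b_1 = 9 − 4 − 5 = 0; all invariant factors of ∂_2 are 1 so no torsion. So H_1 ≅ 0.
rank ∂_2 = 5, rank ∂_3 = 0 ⇒ b_2 = 6 − 5 − 0 = 1. So H_2 ≅ Z.

H_0 = Z,  H_1 = 0,  H_2 = Z.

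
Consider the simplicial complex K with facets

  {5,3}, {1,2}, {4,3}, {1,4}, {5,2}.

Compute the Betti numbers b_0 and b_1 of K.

b_0 = 1, b_1 = 1.

Take the total order 1 < 2 < 3 < 4 < 5 on the vertex set. Then K (dimension 1) consists of the simplices:

  0-simplices (5): [1], [2], [3], [4], [5]
  1-simplices (5): [1,2], [1,4], [2,5], [3,4], [3,5]

giving chain groups C_0 ≅ Z^5, C_1 ≅ Z^5.

The boundary map ∂_1: C_1 → C_0 is given by ∂[p,q] = [q] − [p]. For instance
  ∂[3,4] = [4] − [3].
As a 5×5 matrix over Z this has rank 4, with invariant factors (1,1,1,1).

Computing H_k = (kernel of ∂_k) / (image of ∂_{k+1}):

  H_0: rank C_0 − rank ∂_1 = 5 − 4 = 1, and the invariant factors of ∂_1 are all 1, so H_0 = Z.
  H_1: rank ker ∂_1 − rank ∂_2 = (5 − 4) − 0 = 1, and there is no ∂_2, so H_1 = Z.

Hence the Betti numbers are b_0 = 1, b_1 = 1.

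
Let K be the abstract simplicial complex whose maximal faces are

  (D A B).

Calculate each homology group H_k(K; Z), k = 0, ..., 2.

H_0 = Z,  H_1 = 0,  H_2 = 0.

Order the vertices as A < B < D. Listing each simplex with vertices in this order, K has dimension 2 with simplices:

  0-simplices (3): A, B, D
  1-simplices (3): AB, AD, BD
  2-simplices (1): ABD

giving chain groups C_0 ≅ Z^3, C_1 ≅ Z^3, C_2 ≅ Z^1.

The boundary map ∂_1: C_1 → C_0 is given by ∂[p,q] = [q] − [p]. For instance
  ∂AB = B − A.
The 3×3 boundary matrix has rank 2 and Smith normal form diag(1,1).

∂_2: C_2 → C_1 acts by ∂[p,q,r] = [q,r] − [p,r] + [p,q]. For instance
  ∂ABD = BD − AD + AB.
As a 3×1 matrix over Z this has rank 1, with invariant factors (1).

Now H_k = ker ∂_k / im ∂_{k+1}, so:

  H_0: rank C_0 − rank ∂_1 = 3 − 2 = 1, and the invariant factors of ∂_1 are all 1, so H_0 ≅ Z.
  H_1: rank ker ∂_1 − rank ∂_2 = (3 − 2) − 1 = 0, and the invariant factors of ∂_2 are all 1, so H_1 ≅ 0.
  H_2: rank ker ∂_2 − rank ∂_3 = (1 − 1) − 0 = 0, and there is no ∂_3, so H_2 ≅ 0.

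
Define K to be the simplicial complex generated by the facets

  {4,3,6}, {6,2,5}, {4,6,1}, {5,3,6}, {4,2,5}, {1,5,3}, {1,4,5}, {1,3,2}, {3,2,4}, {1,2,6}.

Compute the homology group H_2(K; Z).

Fix the vertex order 1 < 2 < 3 < 4 < 5 < 6 and write every simplex with vertices in increasing order. Then dim K = 2 and the simplices of K are:

  0-simplices (6): [1], [2], [3], [4], [5], [6]
  1-simplices (15): [1,2], [1,3], [1,4], [1,5], [1,6], [2,3], [2,4], [2,5], [2,6], [3,4], [3,5], [3,6], [4,5], [4,6], [5,6]
  2-simplices (10): [1,2,3], [1,2,6], [1,3,5], [1,4,5], [1,4,6], [2,3,4], [2,4,5], [2,5,6], [3,4,6], [3,5,6]

giving chain groups C_0 ≅ Z^6, C_1 ≅ Z^15, C_2 ≅ Z^10.

Boundary ∂_1: C_1 → C_0 sends each edge [p,q] (with p < q) to q − p. For instance
  ∂[1,2] = [2] − [1].
The resulting 6×15 matrix has rank 5, and its Smith normal form has invariant factors (1,1,1,1,1).

Boundary ∂_2: C_2 → C_1 maps a triangle to the signed sum of its edges. For instance
  ∂[2,3,4] = [3,4] − [2,4] + [2,3],
  ∂[2,5,6] = [5,6] − [2,6] + [2,5].
This gives a 15×10 integer matrix of rank 10; reducing to Smith normal form yields diagonal entries (1,1,1,1,1,1,1,1,1,2).

Reading off H_k = ker ∂_k / im ∂_{k+1}:

  H_2: rank ker ∂_2 − rank ∂_3 = (10 − 10) − 0 = 0, and there is no ∂_3, so H_2 = 0.

H_2 = 0.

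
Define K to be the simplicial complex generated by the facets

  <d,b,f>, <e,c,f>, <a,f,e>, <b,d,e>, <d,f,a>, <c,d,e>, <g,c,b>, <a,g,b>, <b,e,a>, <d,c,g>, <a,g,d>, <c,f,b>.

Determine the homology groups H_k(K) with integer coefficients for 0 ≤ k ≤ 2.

H_0 = Z,  H_1 = Z_2,  H_2 = 0.

Order the vertices as a < b < c < d < e < f < g. Listing each simplex with vertices in this order, K has dimension 2 with simplices:

  0-simplices (7): a, b, c, d, e, f, g
  1-simplices (18): ab, ad, ae, af, ag, bc, bd, be, bf, bg, cd, ce, cf, cg, de, df, dg, ef
  2-simplices (12): abe, abg, adf, adg, aef, bcf, bcg, bde, bdf, cde, cdg, cef

giving chain groups C_0 ≅ Z^7, C_1 ≅ Z^18, C_2 ≅ Z^12.

∂_1: C_1 → C_0 maps an edge to its endpoints' difference, ∂[p,q] = q − p.
This gives a 7×18 integer matrix of rank 6; reducing to Smith normal form yields diagonal entries (1,1,1,1,1,1).

Boundary ∂_2: C_2 → C_1 maps a triangle to the signed sum of its edges. For instance
  ∂cdg = dg − cg + cd,
  ∂abe = be − ae + ab.
This gives a 18×12 integer matrix of rank 12; reducing to Smith normal form yields diagonal entries (1,1,1,1,1,1,1,1,1,1,1,2).

Reading off H_k = ker ∂_k / im ∂_{k+1}:

  H_0: rank C_0 − rank ∂_1 = 7 − 6 = 1, and the invariant factors of ∂_1 are all 1, so H_0 ≅ Z.
  H_1: rank ker ∂_1 − rank ∂_2 = (18 − 6) − 12 = 0, and ∂_2 has invariant factor 2 > 1, so H_1 ≅ Z_2.
  H_2: rank ker ∂_2 − rank ∂_3 = (12 − 12) − 0 = 0, and there is no ∂_3, so H_2 ≅ 0.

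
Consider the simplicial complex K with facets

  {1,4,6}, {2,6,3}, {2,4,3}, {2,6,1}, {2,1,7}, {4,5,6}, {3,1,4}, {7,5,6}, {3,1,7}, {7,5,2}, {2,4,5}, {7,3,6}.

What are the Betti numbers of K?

We work with the vertex ordering 1 < 2 < 3 < 4 < 5 < 6 < 7. The simplices of K, each written with vertices in increasing order, are:

  0-simplices (7): [1], [2], [3], [4], [5], [6], [7]
  1-simplices (18): [1,2], [1,3], [1,4], [1,6], [1,7], [2,3], [2,4], [2,5], [2,6], [2,7], [3,4], [3,6], [3,7], [4,5], [4,6], [5,6], [5,7], [6,7]
  2-simplices (12): [1,2,6], [1,2,7], [1,3,4], [1,3,7], [1,4,6], [2,3,4], [2,3,6], [2,4,5], [2,5,7], [3,6,7], [4,5,6], [5,6,7]

so the chain groups are C_0 ≅ Z^7, C_1 ≅ Z^18, C_2 ≅ Z^12.

The boundary map ∂_1: C_1 → C_0 maps an edge to its endpoints' difference, ∂[p,q] = q − p.
As a 7×18 matrix over Z this has rank 6, with invariant factors (1,1,1,1,1,1).

∂_2: C_2 → C_1 maps a triangle to the signed sum of its edges. For instance
  ∂[2,4,5] = [4,5] − [2,5] + [2,4],
  ∂[2,3,4] = [3,4] − [2,4] + [2,3].
This gives a 18×12 integer matrix of rank 12; reducing to Smith normal form yields diagonal entries (1,1,1,1,1,1,1,1,1,1,1,2).

Reading off H_k = ker ∂_k / im ∂_{k+1}:

  H_0: rank C_0 − rank ∂_1 = 7 − 6 = 1, and the invariant factors of ∂_1 are all 1, so H_0 ≅ Z.
  H_1: rank ker ∂_1 − rank ∂_2 = (18 − 6) − 12 = 0, and ∂_2 has invariant factor 2 > 1, so H_1 ≅ Z/2.
  H_2: rank ker ∂_2 − rank ∂_3 = (12 − 12) − 0 = 0, and there is no ∂_3, so H_2 ≅ 0.

(K is a triangulation of the real projective plane RP^2.)

Hence the Betti numbers are b_0 = 1, b_1 = 0, b_2 = 0.

b_0 = 1, b_1 = 0, b_2 = 0.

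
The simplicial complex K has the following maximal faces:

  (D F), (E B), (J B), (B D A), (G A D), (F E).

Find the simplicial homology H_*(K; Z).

H_0 ≅ Z,  H_1 ≅ Z,  H_2 = 0.

Fix the vertex order A < B < D < E < F < G < J and write every simplex with vertices in increasing order. Then dim K = 2 and the simplices of K are:

  0-simplices (7): A, B, D, E, F, G, J
  1-simplices (9): AB, AD, AG, BD, BE, BJ, DF, DG, EF
  2-simplices (2): ABD, ADG

so the chain groups are C_0 ≅ Z^7, C_1 ≅ Z^9, C_2 ≅ Z^2.

The boundary map ∂_1: C_1 → C_0 sends each edge [p,q] (with p < q) to q − p.
This gives a 7×9 integer matrix of rank 6; reducing to Smith normal form yields diagonal entries (1,1,1,1,1,1).

∂_2: C_2 → C_1 sends each 2-simplex [p,q,r] to [q,r] − [p,r] + [p,q]. For instance
  ∂ABD = BD − AD + AB,
  ∂ADG = DG − AG + AD.
As a 9×2 matrix over Z this has rank 2, with invariant factors (1,1).

Reading off H_k = ker ∂_k / im ∂_{k+1}:

  H_0: rank C_0 − rank ∂_1 = 7 − 6 = 1, and the invariant factors of ∂_1 are all 1, so H_0 = Z.
  H_1: rank ker ∂_1 − rank ∂_2 = (9 − 6) − 2 = 1, and the invariant factors of ∂_2 are all 1, so H_1 = Z.
  H_2: rank ker ∂_2 − rank ∂_3 = (2 − 2) − 0 = 0, and there is no ∂_3, so H_2 = 0.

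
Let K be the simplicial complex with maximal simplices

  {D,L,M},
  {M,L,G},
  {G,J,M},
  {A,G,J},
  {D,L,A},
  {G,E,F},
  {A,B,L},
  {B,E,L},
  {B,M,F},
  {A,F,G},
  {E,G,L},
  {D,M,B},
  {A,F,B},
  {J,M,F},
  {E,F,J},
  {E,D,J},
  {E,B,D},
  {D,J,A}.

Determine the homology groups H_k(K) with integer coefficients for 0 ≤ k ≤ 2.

H_0 = Z,  H_1 = Z ⊕ Z/2,  H_2 = 0.

We work with the vertex ordering A < B < D < E < F < G < J < L < M. The simplices of K, each written with vertices in increasing order, are:

  0-simplices (9): A, B, D, E, F, G, J, L, M
  1-simplices (27): AB, AD, AF, AG, AJ, AL, BD, BE, BF, BL, BM, DE, DJ, DL, DM, EF, EG, EJ, EL, FG, FJ, FM, GJ, GL, GM, JM, LM
  2-simplices (18): ABF, ABL, ADJ, ADL, AFG, AGJ, BDE, BDM, BEL, BFM, DEJ, DLM, EFG, EFJ, EGL, FJM, GJM, GLM

Hence C_0 ≅ Z^9, C_1 ≅ Z^27, C_2 ≅ Z^18.

The boundary map ∂_1: C_1 → C_0 maps an edge to its endpoints' difference, ∂[p,q] = q − p. For instance
  ∂AL = L − A.
This gives a 9×27 integer matrix of rank 8; reducing to Smith normal form yields diagonal entries (1,1,1,1,1,1,1,1).

Boundary ∂_2: C_2 → C_1 sends each 2-simplex [p,q,r] to [q,r] − [p,r] + [p,q]. For instance
  ∂ADJ = DJ − AJ + AD,
  ∂DLM = LM − DM + DL.
The 27×18 boundary matrix has rank 18 and Smith normal form diag(1,1,1,1,1,1,1,1,1,1,1,1,1,1,1,1,1,2).

Now H_k = ker ∂_k / im ∂_{k+1}, so:

  H_0: rank C_0 − rank ∂_1 = 9 − 8 = 1, and the invariant factors of ∂_1 are all 1, so H_0 ≅ Z.
  H_1: rank ker ∂_1 − rank ∂_2 = (27 − 8) − 18 = 1, and ∂_2 has invariant factor 2 > 1, so H_1 ≅ Z ⊕ Z/2.
  H_2: rank ker ∂_2 − rank ∂_3 = (18 − 18) − 0 = 0, and there is no ∂_3, so H_2 ≅ 0.

As a check, the Euler characteristic is 9 − 27 + 18 = 0, which agrees with 1 − 1 + 0 = 0.
(K is a triangulation of the Klein bottle.)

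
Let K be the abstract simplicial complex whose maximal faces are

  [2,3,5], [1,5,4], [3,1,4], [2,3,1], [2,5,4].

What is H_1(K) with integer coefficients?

Order the vertices as 1 < 2 < 3 < 4 < 5. Listing each simplex with vertices in this order, K has dimension 2 with simplices:

  0-simplices (5): [1], [2], [3], [4], [5]
  1-simplices (10): [1,2], [1,3], [1,4], [1,5], [2,3], [2,4], [2,5], [3,4], [3,5], [4,5]
  2-simplices (5): [1,2,3], [1,3,4], [1,4,5], [2,3,5], [2,4,5]

Hence C_0 ≅ Z^5, C_1 ≅ Z^10, C_2 ≅ Z^5.

The boundary map ∂_1: C_1 → C_0 sends each edge [p,q] (with p < q) to q − p. For instance
  ∂[1,3] = [3] − [1].
The 5×10 boundary matrix has rank 4 and Smith normal form diag(1,1,1,1).

Boundary ∂_2: C_2 → C_1 sends each 2-simplex [p,q,r] to [q,r] − [p,r] + [p,q]. For instance
  ∂[1,3,4] = [3,4] − [1,4] + [1,3],
  ∂[2,3,5] = [3,5] − [2,5] + [2,3].
This gives a 10×5 integer matrix of rank 5; reducing to Smith normal form yields diagonal entries (1,1,1,1,1).

From H_k ≅ ker(∂_k) / im(∂_{k+1}) we obtain:

  H_1: rank ker ∂_1 − rank ∂_2 = (10 − 4) − 5 = 1, and the invariant factors of ∂_2 are all 1, so H_1 ≅ Z.

(K is a triangulation of the Möbius band.)

H_1 = Z.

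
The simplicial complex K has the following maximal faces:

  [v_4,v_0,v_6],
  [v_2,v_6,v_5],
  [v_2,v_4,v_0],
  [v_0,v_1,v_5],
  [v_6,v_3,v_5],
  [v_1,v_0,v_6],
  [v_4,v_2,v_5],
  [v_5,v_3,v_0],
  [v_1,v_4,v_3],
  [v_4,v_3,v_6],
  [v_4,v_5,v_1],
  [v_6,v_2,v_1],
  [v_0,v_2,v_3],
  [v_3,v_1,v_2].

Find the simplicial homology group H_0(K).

H_0 = Z.

We work with the vertex ordering v_0 < v_1 < v_2 < v_3 < v_4 < v_5 < v_6. The simplices of K, each written with vertices in increasing order, are:

  0-simplices (7): [v_0], [v_1], [v_2], [v_3], [v_4], [v_5], [v_6]
  1-simplices (21): (21 of them)
  2-simplices (14): (14 of them)

Hence C_0 ≅ Z^7, C_1 ≅ Z^21, C_2 ≅ Z^14.

Boundary ∂_1: C_1 → C_0 sends each edge [p,q] (with p < q) to q − p. For instance
  ∂[v_3,v_4] = [v_4] − [v_3].
This gives a 7×21 integer matrix of rank 6; reducing to Smith normal form yields diagonal entries (1,1,1,1,1,1).

The boundary map ∂_2: C_2 → C_1 maps a triangle to the signed sum of its edges. For instance
  ∂[v_0,v_4,v_6] = [v_4,v_6] − [v_0,v_6] + [v_0,v_4],
  ∂[v_0,v_3,v_5] = [v_3,v_5] − [v_0,v_5] + [v_0,v_3].
This gives a 21×14 integer matrix of rank 13; reducing to Smith normal form yields diagonal entries (1,1,1,1,1,1,1,1,1,1,1,1,1).

Computing H_k = (kernel of ∂_k) / (image of ∂_{k+1}):

  H_0: rank C_0 − rank ∂_1 = 7 − 6 = 1, and the invariant factors of ∂_1 are all 1, so H_0 = Z.

(K is a triangulation of the torus T^2.)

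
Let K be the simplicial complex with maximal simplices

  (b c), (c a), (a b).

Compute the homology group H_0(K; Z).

We work with the vertex ordering a < b < c. The simplices of K, each written with vertices in increasing order, are:

  0-simplices (3): a, b, c
  1-simplices (3): ab, ac, bc

so the chain groups are C_0 ≅ Z^3, C_1 ≅ Z^3.

Boundary ∂_1: C_1 → C_0 is given by ∂[p,q] = [q] − [p]. For instance
  ∂ac = c − a.
As a 3×3 matrix over Z this has rank 2, with invariant factors (1,1).

Now H_k = ker ∂_k / im ∂_{k+1}, so:

  H_0: rank C_0 − rank ∂_1 = 3 − 2 = 1, and the invariant factors of ∂_1 are all 1, so H_0 ≅ Z.

(K is a triangulation of the circle S^1.)

H_0 ≅ Z.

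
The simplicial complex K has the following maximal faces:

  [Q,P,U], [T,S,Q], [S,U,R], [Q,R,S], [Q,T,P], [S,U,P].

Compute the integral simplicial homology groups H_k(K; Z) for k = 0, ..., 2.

Order the vertices as P < Q < R < S < T < U. Listing each simplex with vertices in this order, K has dimension 2 with simplices:

  0-simplices (6): P, Q, R, S, T, U
  1-simplices (12): PQ, PS, PT, PU, QR, QS, QT, QU, RS, RU, ST, SU
  2-simplices (6): PQT, PQU, PSU, QRS, QST, RSU

Hence C_0 ≅ Z^6, C_1 ≅ Z^12, C_2 ≅ Z^6.

∂_1: C_1 → C_0 is given by ∂[p,q] = [q] − [p]. For instance
  ∂QS = S − Q.
As a 6×12 matrix over Z this has rank 5, with invariant factors (1,1,1,1,1).

Boundary ∂_2: C_2 → C_1 acts by ∂[p,q,r] = [q,r] − [p,r] + [p,q]. For instance
  ∂PQT = QT − PT + PQ,
  ∂PSU = SU − PU + PS.
The resulting 12×6 matrix has rank 6, and its Smith normal form has invariant factors (1,1,1,1,1,1).

From H_k ≅ ker(∂_k) / im(∂_{k+1}) we obtain:

  H_0: rank C_0 − rank ∂_1 = 6 − 5 = 1, and the invariant factors of ∂_1 are all 1, so H_0 ≅ Z.
  H_1: rank ker ∂_1 − rank ∂_2 = (12 − 5) − 6 = 1, and the invariant factors of ∂_2 are all 1, so H_1 ≅ Z.
  H_2: rank ker ∂_2 − rank ∂_3 = (6 − 6) − 0 = 0, and there is no ∂_3, so H_2 ≅ 0.

H_0 = Z,  H_1 = Z,  H_2 = 0.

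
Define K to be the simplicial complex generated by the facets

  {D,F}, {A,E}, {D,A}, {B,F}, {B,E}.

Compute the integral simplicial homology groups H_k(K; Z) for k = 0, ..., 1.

We work with the vertex ordering A < B < D < E < F. The simplices of K, each written with vertices in increasing order, are:

  0-simplices (5): A, B, D, E, F
  1-simplices (5): AD, AE, BE, BF, DF

giving chain groups C_0 ≅ Z^5, C_1 ≅ Z^5.

The boundary map ∂_1: C_1 → C_0 maps an edge to its endpoints' difference, ∂[p,q] = q − p. For instance
  ∂AE = E − A.
This gives a 5×5 integer matrix of rank 4; reducing to Smith normal form yields diagonal entries (1,1,1,1).

From H_k ≅ ker(∂_k) / im(∂_{k+1}) we obtain:

  H_0: rank C_0 − rank ∂_1 = 5 − 4 = 1, and the invariant factors of ∂_1 are all 1, so H_0 ≅ Z.
  H_1: rank ker ∂_1 − rank ∂_2 = (5 − 4) − 0 = 1, and there is no ∂_2, so H_1 ≅ Z.

As a check, the Euler characteristic is 5 − 5 = 0, which agrees with 1 − 1 = 0.

H_0 = Z,  H_1 = Z.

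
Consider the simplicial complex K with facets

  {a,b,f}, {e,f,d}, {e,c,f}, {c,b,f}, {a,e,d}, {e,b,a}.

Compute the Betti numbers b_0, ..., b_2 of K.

We work with the vertex ordering a < b < c < d < e < f. The simplices of K, each written with vertices in increasing order, are:

  0-simplices (6): a, b, c, d, e, f
  1-simplices (12): ab, ad, ae, af, bc, be, bf, ce, cf, de, df, ef
  2-simplices (6): abe, abf, ade, bcf, cef, def

Hence C_0 ≅ Z^6, C_1 ≅ Z^12, C_2 ≅ Z^6.

∂_1: C_1 → C_0 is given by ∂[p,q] = [q] − [p]. For instance
  ∂bf = f − b.
As a 6×12 matrix over Z this has rank 5, with invariant factors (1,1,1,1,1).

The boundary map ∂_2: C_2 → C_1 acts by ∂[p,q,r] = [q,r] − [p,r] + [p,q]. For instance
  ∂cef = ef − cf + ce,
  ∂def = ef − df + de.
The 12×6 boundary matrix has rank 6 and Smith normal form diag(1,1,1,1,1,1).

Now H_k = ker ∂_k / im ∂_{k+1}, so:

  H_0: rank C_0 − rank ∂_1 = 6 − 5 = 1, and the invariant factors of ∂_1 are all 1, so H_0 ≅ Z.
  H_1: rank ker ∂_1 − rank ∂_2 = (12 − 5) − 6 = 1, and the invariant factors of ∂_2 are all 1, so H_1 ≅ Z.
  H_2: rank ker ∂_2 − rank ∂_3 = (6 − 6) − 0 = 0, and there is no ∂_3, so H_2 ≅ 0.

(K is a triangulation of the cylinder S^1 x I.)

Hence the Betti numbers are b_0 = 1, b_1 = 1, b_2 = 0.

b_0 = 1, b_1 = 1, b_2 = 0.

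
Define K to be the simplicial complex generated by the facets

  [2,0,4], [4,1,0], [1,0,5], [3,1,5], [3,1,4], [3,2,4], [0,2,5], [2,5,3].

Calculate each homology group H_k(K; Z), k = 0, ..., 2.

H_0 ≅ Z,  H_1 = 0,  H_2 ≅ Z.

Fix the vertex order 0 < 1 < 2 < 3 < 4 < 5 and write every simplex with vertices in increasing order. Then dim K = 2 and the simplices of K are:

  0-simplices (6): [0], [1], [2], [3], [4], [5]
  1-simplices (12): [0,1], [0,2], [0,4], [0,5], [1,3], [1,4], [1,5], [2,3], [2,4], [2,5], [3,4], [3,5]
  2-simplices (8): [0,1,4], [0,1,5], [0,2,4], [0,2,5], [1,3,4], [1,3,5], [2,3,4], [2,3,5]

so the chain groups are C_0 ≅ Z^6, C_1 ≅ Z^12, C_2 ≅ Z^8.

∂_1: C_1 → C_0 maps an edge to its endpoints' difference, ∂[p,q] = q − p.
The 6×12 boundary matrix has rank 5 and Smith normal form diag(1,1,1,1,1).

∂_2: C_2 → C_1 sends each 2-simplex [p,q,r] to [q,r] − [p,r] + [p,q]. For instance
  ∂[1,3,4] = [3,4] − [1,4] + [1,3],
  ∂[1,3,5] = [3,5] − [1,5] + [1,3].
As a 12×8 matrix over Z this has rank 7, with invariant factors (1,1,1,1,1,1,1).

Computing H_k = (kernel of ∂_k) / (image of ∂_{k+1}):

  H_0: rank C_0 − rank ∂_1 = 6 − 5 = 1, and the invariant factors of ∂_1 are all 1, so H_0 = Z.
  H_1: rank ker ∂_1 − rank ∂_2 = (12 − 5) − 7 = 0, and the invariant factors of ∂_2 are all 1, so H_1 = 0.
  H_2: rank ker ∂_2 − rank ∂_3 = (8 − 7) − 0 = 1, and there is no ∂_3, so H_2 = Z.

(K is a triangulation of the 2-sphere S^2.)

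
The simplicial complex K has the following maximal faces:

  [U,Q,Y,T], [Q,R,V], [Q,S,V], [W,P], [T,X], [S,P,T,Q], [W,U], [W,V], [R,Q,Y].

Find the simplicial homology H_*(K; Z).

H_0 ≅ Z,  H_1 ≅ Z^2,  H_2 = 0,  H_3 = 0.

Fix the vertex order P < Q < R < S < T < U < V < W < X < Y and write every simplex with vertices in increasing order. Then dim K = 3 and the simplices of K are:

  0-simplices (10): P, Q, R, S, T, U, V, W, X, Y
  1-simplices (20): PQ, PS, PT, PW, QR, QS, QT, QU, QV, QY, RV, RY, ST, SV, TU, TX, TY, UW, UY, VW
  2-simplices (11): PQS, PQT, PST, QRV, QRY, QST, QSV, QTU, QTY, QUY, TUY
  3-simplices (2): PQST, QTUY

so the chain groups are C_0 ≅ Z^10, C_1 ≅ Z^20, C_2 ≅ Z^11, C_3 ≅ Z^2.

∂_1: C_1 → C_0 is given by ∂[p,q] = [q] − [p].
The resulting 10×20 matrix has rank 9, and its Smith normal form has invariant factors (1,1,1,1,1,1,1,1,1).

Boundary ∂_2: C_2 → C_1 maps a triangle to the signed sum of its edges. For instance
  ∂PQS = QS − PS + PQ,
  ∂PQT = QT − PT + PQ.
The resulting 20×11 matrix has rank 9, and its Smith normal form has invariant factors (1,1,1,1,1,1,1,1,1).

The boundary map ∂_3: C_3 → C_2 sends each 3-simplex σ to the alternating sum Σ_i (−1)^i (σ with its i-th vertex removed). For instance
  ∂PQST = QST − PST + PQT − PQS,
  ∂QTUY = TUY − QUY + QTY − QTU.
This gives a 11×2 integer matrix of rank 2; reducing to Smith normal form yields diagonal entries (1,1).

Now H_k = ker ∂_k / im ∂_{k+1}, so:

  H_0: rank C_0 − rank ∂_1 = 10 − 9 = 1, and the invariant factors of ∂_1 are all 1, so H_0 = Z.
  H_1: rank ker ∂_1 − rank ∂_2 = (20 − 9) − 9 = 2, and the invariant factors of ∂_2 are all 1, so H_1 = Z^2.
  H_2: rank ker ∂_2 − rank ∂_3 = (11 − 9) − 2 = 0, and the invariant factors of ∂_3 are all 1, so H_2 = 0.
  H_3: rank ker ∂_3 − rank ∂_4 = (2 − 2) − 0 = 0, and there is no ∂_4, so H_3 = 0.

As a check, the Euler characteristic is 10 − 20 + 11 − 2 = -1, which agrees with 1 − 2 + 0 − 0 = -1.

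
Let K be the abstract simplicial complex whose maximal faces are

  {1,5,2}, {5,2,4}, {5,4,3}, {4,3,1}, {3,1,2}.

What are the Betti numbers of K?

b_0 = 1, b_1 = 1, b_2 = 0.

Order the vertices as 1 < 2 < 3 < 4 < 5. Listing each simplex with vertices in this order, K has dimension 2 with simplices:

  0-simplices (5): [1], [2], [3], [4], [5]
  1-simplices (10): [1,2], [1,3], [1,4], [1,5], [2,3], [2,4], [2,5], [3,4], [3,5], [4,5]
  2-simplices (5): [1,2,3], [1,2,5], [1,3,4], [2,4,5], [3,4,5]

so the chain groups are C_0 ≅ Z^5, C_1 ≅ Z^10, C_2 ≅ Z^5.

∂_1: C_1 → C_0 sends each edge [p,q] (with p < q) to q − p. For instance
  ∂[1,4] = [4] − [1].
The resulting 5×10 matrix has rank 4, and its Smith normal form has invariant factors (1,1,1,1).

The boundary map ∂_2: C_2 → C_1 sends each 2-simplex [p,q,r] to [q,r] − [p,r] + [p,q]. For instance
  ∂[1,2,3] = [2,3] − [1,3] + [1,2],
  ∂[1,2,5] = [2,5] − [1,5] + [1,2].
This gives a 10×5 integer matrix of rank 5; reducing to Smith normal form yields diagonal entries (1,1,1,1,1).

Now H_k = ker ∂_k / im ∂_{k+1}, so:

  H_0: rank C_0 − rank ∂_1 = 5 − 4 = 1, and the invariant factors of ∂_1 are all 1, so H_0 ≅ Z.
  H_1: rank ker ∂_1 − rank ∂_2 = (10 − 4) − 5 = 1, and the invariant factors of ∂_2 are all 1, so H_1 ≅ Z.
  H_2: rank ker ∂_2 − rank ∂_3 = (5 − 5) − 0 = 0, and there is no ∂_3, so H_2 ≅ 0.

Hence the Betti numbers are b_0 = 1, b_1 = 1, b_2 = 0.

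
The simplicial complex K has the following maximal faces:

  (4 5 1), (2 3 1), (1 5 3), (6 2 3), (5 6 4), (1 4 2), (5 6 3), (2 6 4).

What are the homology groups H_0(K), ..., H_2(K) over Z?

K has 6 vertices, 12 edges, 8 triangles.
rank ∂_0 = 0, rank ∂_1 = 5 ⇒ b_0 = 6 − 0 − 5 = 1; all invariant factors of ∂_1 are 1 so no torsion. So H_0 ≅ Z.
rank ∂_1 = 5, rank ∂_2 = 7 ⇒ b_1 = 12 − 5 − 7 = 0; all invariant factors of ∂_2 are 1 so no torsion. So H_1 ≅ 0.
rank ∂_2 = 7, rank ∂_3 = 0 ⇒ b_2 = 8 − 7 − 0 = 1. So H_2 ≅ Z.

H_0 ≅ Z,  H_1 = 0,  H_2 ≅ Z.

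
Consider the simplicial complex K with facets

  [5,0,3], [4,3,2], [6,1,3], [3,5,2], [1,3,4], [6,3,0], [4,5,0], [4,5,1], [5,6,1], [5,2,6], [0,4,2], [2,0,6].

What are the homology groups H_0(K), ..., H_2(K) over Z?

We work with the vertex ordering 0 < 1 < 2 < 3 < 4 < 5 < 6. The simplices of K, each written with vertices in increasing order, are:

  0-simplices (7): [0], [1], [2], [3], [4], [5], [6]
  1-simplices (18): [0,2], [0,3], [0,4], [0,5], [0,6], [1,3], [1,4], [1,5], [1,6], [2,3], [2,4], [2,5], [2,6], [3,4], [3,5], [3,6], [4,5], [5,6]
  2-simplices (12): [0,2,4], [0,2,6], [0,3,5], [0,3,6], [0,4,5], [1,3,4], [1,3,6], [1,4,5], [1,5,6], [2,3,4], [2,3,5], [2,5,6]

giving chain groups C_0 ≅ Z^7, C_1 ≅ Z^18, C_2 ≅ Z^12.

Boundary ∂_1: C_1 → C_0 sends each edge [p,q] (with p < q) to q − p. For instance
  ∂[3,6] = [6] − [3].
This gives a 7×18 integer matrix of rank 6; reducing to Smith normal form yields diagonal entries (1,1,1,1,1,1).

The boundary map ∂_2: C_2 → C_1 maps a triangle to the signed sum of its edges. For instance
  ∂[2,3,5] = [3,5] − [2,5] + [2,3],
  ∂[2,3,4] = [3,4] − [2,4] + [2,3].
As a 18×12 matrix over Z this has rank 12, with invariant factors (1,1,1,1,1,1,1,1,1,1,1,2).

Computing H_k = (kernel of ∂_k) / (image of ∂_{k+1}):

  H_0: rank C_0 − rank ∂_1 = 7 − 6 = 1, and the invariant factors of ∂_1 are all 1, so H_0 = Z.
  H_1: rank ker ∂_1 − rank ∂_2 = (18 − 6) − 12 = 0, and ∂_2 has invariant factor 2 > 1, so H_1 = Z/2Z.
  H_2: rank ker ∂_2 − rank ∂_3 = (12 − 12) − 0 = 0, and there is no ∂_3, so H_2 = 0.

H_0 ≅ Z,  H_1 ≅ Z/2Z,  H_2 = 0.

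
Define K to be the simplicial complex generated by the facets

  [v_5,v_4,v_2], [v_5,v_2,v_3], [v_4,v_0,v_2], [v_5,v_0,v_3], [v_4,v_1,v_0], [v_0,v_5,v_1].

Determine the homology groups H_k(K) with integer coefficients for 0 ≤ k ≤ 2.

H_0 = Z,  H_1 = Z,  H_2 = 0.

Take the total order v_0 < v_1 < v_2 < v_3 < v_4 < v_5 on the vertex set. Then K (dimension 2) consists of the simplices:

  0-simplices (6): [v_0], [v_1], [v_2], [v_3], [v_4], [v_5]
  1-simplices (12): [v_0,v_1], [v_0,v_2], [v_0,v_3], [v_0,v_4], [v_0,v_5], [v_1,v_4], [v_1,v_5], [v_2,v_3], [v_2,v_4], [v_2,v_5], [v_3,v_5], [v_4,v_5]
  2-simplices (6): [v_0,v_1,v_4], [v_0,v_1,v_5], [v_0,v_2,v_4], [v_0,v_3,v_5], [v_2,v_3,v_5], [v_2,v_4,v_5]

so the chain groups are C_0 ≅ Z^6, C_1 ≅ Z^12, C_2 ≅ Z^6.

Boundary ∂_1: C_1 → C_0 maps an edge to its endpoints' difference, ∂[p,q] = q − p. For instance
  ∂[v_2,v_5] = [v_5] − [v_2].
The 6×12 boundary matrix has rank 5 and Smith normal form diag(1,1,1,1,1).

∂_2: C_2 → C_1 sends each 2-simplex [p,q,r] to [q,r] − [p,r] + [p,q]. For instance
  ∂[v_2,v_4,v_5] = [v_4,v_5] − [v_2,v_5] + [v_2,v_4],
  ∂[v_2,v_3,v_5] = [v_3,v_5] − [v_2,v_5] + [v_2,v_3].
The 12×6 boundary matrix has rank 6 and Smith normal form diag(1,1,1,1,1,1).

Now H_k = ker ∂_k / im ∂_{k+1}, so:

  H_0: rank C_0 − rank ∂_1 = 6 − 5 = 1, and the invariant factors of ∂_1 are all 1, so H_0 = Z.
  H_1: rank ker ∂_1 − rank ∂_2 = (12 − 5) − 6 = 1, and the invariant factors of ∂_2 are all 1, so H_1 = Z.
  H_2: rank ker ∂_2 − rank ∂_3 = (6 − 6) − 0 = 0, and there is no ∂_3, so H_2 = 0.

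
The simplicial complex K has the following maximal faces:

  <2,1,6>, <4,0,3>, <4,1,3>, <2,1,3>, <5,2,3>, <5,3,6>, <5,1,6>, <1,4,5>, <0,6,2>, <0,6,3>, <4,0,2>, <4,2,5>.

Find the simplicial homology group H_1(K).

K has 7 vertices, 18 edges, 12 triangles.
rank ∂_1 = 6, rank ∂_2 = 12 ⇒ b_1 = 18 − 6 − 12 = 0; ∂_2 has invariant factor(s) [2] giving torsion. So H_1 = Z/2.

H_1 = Z/2.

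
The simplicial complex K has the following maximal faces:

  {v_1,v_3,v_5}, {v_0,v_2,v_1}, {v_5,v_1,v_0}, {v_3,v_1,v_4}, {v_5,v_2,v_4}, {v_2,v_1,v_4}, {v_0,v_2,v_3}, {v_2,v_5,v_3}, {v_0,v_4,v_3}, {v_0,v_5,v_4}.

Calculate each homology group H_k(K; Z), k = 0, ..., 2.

H_0 = Z,  H_1 = Z_2,  H_2 = 0.

Fix the vertex order v_0 < v_1 < v_2 < v_3 < v_4 < v_5 and write every simplex with vertices in increasing order. Then dim K = 2 and the simplices of K are:

  0-simplices (6): [v_0], [v_1], [v_2], [v_3], [v_4], [v_5]
  1-simplices (15): (15 of them)
  2-simplices (10): [v_0,v_1,v_2], [v_0,v_1,v_5], [v_0,v_2,v_3], [v_0,v_3,v_4], [v_0,v_4,v_5], [v_1,v_2,v_4], [v_1,v_3,v_4], [v_1,v_3,v_5], [v_2,v_3,v_5], [v_2,v_4,v_5]

Hence C_0 ≅ Z^6, C_1 ≅ Z^15, C_2 ≅ Z^10.

Boundary ∂_1: C_1 → C_0 sends each edge [p,q] (with p < q) to q − p. For instance
  ∂[v_1,v_3] = [v_3] − [v_1].
As a 6×15 matrix over Z this has rank 5, with invariant factors (1,1,1,1,1).

Boundary ∂_2: C_2 → C_1 sends each 2-simplex [p,q,r] to [q,r] − [p,r] + [p,q]. For instance
  ∂[v_0,v_2,v_3] = [v_2,v_3] − [v_0,v_3] + [v_0,v_2],
  ∂[v_0,v_3,v_4] = [v_3,v_4] − [v_0,v_4] + [v_0,v_3].
The 15×10 boundary matrix has rank 10 and Smith normal form diag(1,1,1,1,1,1,1,1,1,2).

Now H_k = ker ∂_k / im ∂_{k+1}, so:

  H_0: rank C_0 − rank ∂_1 = 6 − 5 = 1, and the invariant factors of ∂_1 are all 1, so H_0 = Z.
  H_1: rank ker ∂_1 − rank ∂_2 = (15 − 5) − 10 = 0, and ∂_2 has invariant factor 2 > 1, so H_1 = Z_2.
  H_2: rank ker ∂_2 − rank ∂_3 = (10 − 10) − 0 = 0, and there is no ∂_3, so H_2 = 0.

As a check, the Euler characteristic is 6 − 15 + 10 = 1, which agrees with 1 − 0 + 0 = 1.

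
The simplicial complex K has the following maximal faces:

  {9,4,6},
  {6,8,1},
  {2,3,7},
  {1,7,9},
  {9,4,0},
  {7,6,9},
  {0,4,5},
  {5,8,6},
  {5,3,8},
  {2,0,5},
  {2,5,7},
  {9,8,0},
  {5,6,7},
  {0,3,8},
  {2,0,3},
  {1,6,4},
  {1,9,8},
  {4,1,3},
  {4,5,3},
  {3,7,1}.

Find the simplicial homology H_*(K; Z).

H_0 = Z,  H_1 = Z ⊕ Z/2,  H_2 = 0.

Fix the vertex order 0 < 1 < 2 < 3 < 4 < 5 < 6 < 7 < 8 < 9 and write every simplex with vertices in increasing order. Then dim K = 2 and the simplices of K are:

  0-simplices (10): [0], [1], [2], [3], [4], [5], [6], [7], [8], [9]
  1-simplices (30): (30 of them)
  2-simplices (20): (20 of them)

giving chain groups C_0 ≅ Z^10, C_1 ≅ Z^30, C_2 ≅ Z^20.

Boundary ∂_1: C_1 → C_0 is given by ∂[p,q] = [q] − [p].
As a 10×30 matrix over Z this has rank 9, with invariant factors (1,1,1,1,1,1,1,1,1).

The boundary map ∂_2: C_2 → C_1 maps a triangle to the signed sum of its edges. For instance
  ∂[1,3,7] = [3,7] − [1,7] + [1,3],
  ∂[1,6,8] = [6,8] − [1,8] + [1,6].
The resulting 30×20 matrix has rank 20, and its Smith normal form has invariant factors (1,1,1,1,1,1,1,1,1,1,1,1,1,1,1,1,1,1,1,2).

From H_k ≅ ker(∂_k) / im(∂_{k+1}) we obtain:

  H_0: rank C_0 − rank ∂_1 = 10 − 9 = 1, and the invariant factors of ∂_1 are all 1, so H_0 = Z.
  H_1: rank ker ∂_1 − rank ∂_2 = (30 − 9) − 20 = 1, and ∂_2 has invariant factor 2 > 1, so H_1 = Z ⊕ Z/2.
  H_2: rank ker ∂_2 − rank ∂_3 = (20 − 20) − 0 = 0, and there is no ∂_3, so H_2 = 0.

(K is a triangulation of the Klein bottle.)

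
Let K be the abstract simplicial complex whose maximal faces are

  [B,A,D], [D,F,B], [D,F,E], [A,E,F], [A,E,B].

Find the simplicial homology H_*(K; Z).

We work with the vertex ordering A < B < D < E < F. The simplices of K, each written with vertices in increasing order, are:

  0-simplices (5): A, B, D, E, F
  1-simplices (10): AB, AD, AE, AF, BD, BE, BF, DE, DF, EF
  2-simplices (5): ABD, ABE, AEF, BDF, DEF

so the chain groups are C_0 ≅ Z^5, C_1 ≅ Z^10, C_2 ≅ Z^5.

Boundary ∂_1: C_1 → C_0 sends each edge [p,q] (with p < q) to q − p.
The resulting 5×10 matrix has rank 4, and its Smith normal form has invariant factors (1,1,1,1).

∂_2: C_2 → C_1 acts by ∂[p,q,r] = [q,r] − [p,r] + [p,q]. For instance
  ∂ABE = BE − AE + AB,
  ∂AEF = EF − AF + AE.
As a 10×5 matrix over Z this has rank 5, with invariant factors (1,1,1,1,1).

From H_k ≅ ker(∂_k) / im(∂_{k+1}) we obtain:

  H_0: rank C_0 − rank ∂_1 = 5 − 4 = 1, and the invariant factors of ∂_1 are all 1, so H_0 = Z.
  H_1: rank ker ∂_1 − rank ∂_2 = (10 − 4) − 5 = 1, and the invariant factors of ∂_2 are all 1, so H_1 = Z.
  H_2: rank ker ∂_2 − rank ∂_3 = (5 − 5) − 0 = 0, and there is no ∂_3, so H_2 = 0.

H_0 = Z,  H_1 = Z,  H_2 = 0.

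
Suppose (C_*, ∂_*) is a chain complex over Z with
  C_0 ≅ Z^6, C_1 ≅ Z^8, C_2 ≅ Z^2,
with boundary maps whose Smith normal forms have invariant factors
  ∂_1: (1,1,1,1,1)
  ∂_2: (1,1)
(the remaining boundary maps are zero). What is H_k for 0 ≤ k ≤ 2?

H_0 ≅ Z,  H_1 ≅ Z,  H_2 = 0.

H_0: b_0 = 6 − 0 − 5 = 1; torsion from ∂_1 factors > 1: none. So H_0 ≅ Z.
H_1: b_1 = 8 − 5 − 2 = 1; torsion from ∂_2 factors > 1: none. So H_1 ≅ Z.
H_2: b_2 = 2 − 2 − 0 = 0; torsion from ∂_3 factors > 1: none. So H_2 ≅ 0.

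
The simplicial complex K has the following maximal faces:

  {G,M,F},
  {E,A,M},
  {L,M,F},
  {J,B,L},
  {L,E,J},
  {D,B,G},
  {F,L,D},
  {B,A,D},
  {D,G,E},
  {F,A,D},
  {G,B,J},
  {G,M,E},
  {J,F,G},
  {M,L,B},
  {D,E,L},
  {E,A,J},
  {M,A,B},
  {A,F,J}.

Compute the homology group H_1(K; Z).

K has 9 vertices, 27 edges, 18 triangles.
rank ∂_1 = 8, rank ∂_2 = 17 ⇒ b_1 = 27 − 8 − 17 = 2; all invariant factors of ∂_2 are 1 so no torsion. So H_1 = Z^2.

H_1 = Z^2.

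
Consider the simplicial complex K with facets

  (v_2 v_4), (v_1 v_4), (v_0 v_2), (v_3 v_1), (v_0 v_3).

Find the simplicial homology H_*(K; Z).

Order the vertices as v_0 < v_1 < v_2 < v_3 < v_4. Listing each simplex with vertices in this order, K has dimension 1 with simplices:

  0-simplices (5): [v_0], [v_1], [v_2], [v_3], [v_4]
  1-simplices (5): [v_0,v_2], [v_0,v_3], [v_1,v_3], [v_1,v_4], [v_2,v_4]

Hence C_0 ≅ Z^5, C_1 ≅ Z^5.

The boundary map ∂_1: C_1 → C_0 is given by ∂[p,q] = [q] − [p]. For instance
  ∂[v_1,v_3] = [v_3] − [v_1].
The resulting 5×5 matrix has rank 4, and its Smith normal form has invariant factors (1,1,1,1).

Computing H_k = (kernel of ∂_k) / (image of ∂_{k+1}):

  H_0: rank C_0 − rank ∂_1 = 5 − 4 = 1, and the invariant factors of ∂_1 are all 1, so H_0 ≅ Z.
  H_1: rank ker ∂_1 − rank ∂_2 = (5 − 4) − 0 = 1, and there is no ∂_2, so H_1 ≅ Z.

As a check, the Euler characteristic is 5 − 5 = 0, which agrees with 1 − 1 = 0.

H_0 ≅ Z,  H_1 ≅ Z.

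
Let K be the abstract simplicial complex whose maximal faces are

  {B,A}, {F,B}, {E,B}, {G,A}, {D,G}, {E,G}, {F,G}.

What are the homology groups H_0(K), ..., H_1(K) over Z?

We work with the vertex ordering A < B < D < E < F < G. The simplices of K, each written with vertices in increasing order, are:

  0-simplices (6): A, B, D, E, F, G
  1-simplices (7): AB, AG, BE, BF, DG, EG, FG

so the chain groups are C_0 ≅ Z^6, C_1 ≅ Z^7.

Boundary ∂_1: C_1 → C_0 maps an edge to its endpoints' difference, ∂[p,q] = q − p.
The 6×7 boundary matrix has rank 5 and Smith normal form diag(1,1,1,1,1).

Reading off H_k = ker ∂_k / im ∂_{k+1}:

  H_0: rank C_0 − rank ∂_1 = 6 − 5 = 1, and the invariant factors of ∂_1 are all 1, so H_0 ≅ Z.
  H_1: rank ker ∂_1 − rank ∂_2 = (7 − 5) − 0 = 2, and there is no ∂_2, so H_1 ≅ Z^2.

As a check, the Euler characteristic is 6 − 7 = -1, which agrees with 1 − 2 = -1.

H_0 = Z,  H_1 = Z^2.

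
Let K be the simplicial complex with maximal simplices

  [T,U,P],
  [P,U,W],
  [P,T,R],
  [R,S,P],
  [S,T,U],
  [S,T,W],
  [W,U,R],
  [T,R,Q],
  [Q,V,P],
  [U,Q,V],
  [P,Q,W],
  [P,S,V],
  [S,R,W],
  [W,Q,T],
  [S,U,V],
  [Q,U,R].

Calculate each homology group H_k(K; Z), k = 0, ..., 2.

K has 8 vertices, 24 edges, 16 triangles.
rank ∂_0 = 0, rank ∂_1 = 7 ⇒ b_0 = 8 − 0 − 7 = 1; all invariant factors of ∂_1 are 1 so no torsion. So H_0 = Z.
rank ∂_1 = 7, rank ∂_2 = 15 ⇒ b_1 = 24 − 7 − 15 = 2; all invariant factors of ∂_2 are 1 so no torsion. So H_1 = Z^2.
rank ∂_2 = 15, rank ∂_3 = 0 ⇒ b_2 = 16 − 15 − 0 = 1. So H_2 = Z.

H_0 = Z,  H_1 = Z^2,  H_2 = Z.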